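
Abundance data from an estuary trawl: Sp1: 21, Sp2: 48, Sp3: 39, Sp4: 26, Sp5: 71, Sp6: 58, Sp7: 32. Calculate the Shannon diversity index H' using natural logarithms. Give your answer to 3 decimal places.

Total N = 21+48+39+26+71+58+32 = 295, so the proportions are 0.07119, 0.16271, 0.1322, 0.08814, 0.24068, 0.19661, 0.10847 (working shown to 5 dp, full precision carried).
Each pᵢ ln pᵢ term: 0.07119×(-2.64245)=-0.18811, 0.16271×(-1.81577)=-0.29545, 0.1322×(-2.02341)=-0.26750, 0.08814×(-2.42888)=-0.21407, 0.24068×(-1.42430)=-0.34280, 0.19661×(-1.62653)=-0.31979, 0.10847×(-2.22124)=-0.24095.
Sum = -1.86867, so H' = 1.869.

1.869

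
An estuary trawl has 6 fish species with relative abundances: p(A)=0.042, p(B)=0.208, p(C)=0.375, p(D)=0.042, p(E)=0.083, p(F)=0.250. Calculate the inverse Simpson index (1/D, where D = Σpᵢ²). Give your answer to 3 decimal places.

D = 0.042² + 0.208² + 0.375² + 0.042² + 0.083² + 0.25² = 0.0017640 + 0.0432640 + 0.1406250 + 0.0017640 + 0.0068890 + 0.0625000 = 0.2568060 (working shown to 7 dp, full precision carried).
So 1/D = 3.89399, i.e. 3.894 to 3 decimal places.

3.894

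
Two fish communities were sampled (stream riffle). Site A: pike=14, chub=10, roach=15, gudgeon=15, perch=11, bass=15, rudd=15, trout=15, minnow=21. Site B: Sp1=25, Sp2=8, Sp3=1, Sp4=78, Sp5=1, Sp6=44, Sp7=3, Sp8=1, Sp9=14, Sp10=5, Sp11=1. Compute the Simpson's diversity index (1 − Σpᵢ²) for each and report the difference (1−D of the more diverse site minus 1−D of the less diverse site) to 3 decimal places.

0.157

Site A: N=131, proportions 0.10687, 0.076336, 0.114504, 0.114504, 0.083969, 0.114504, 0.114504, 0.114504, 0.160305, giving 1−D = 0.884447 (working shown to 6 dp, full precision carried).
Site B: N=181, proportions 0.138122, 0.044199, 0.005525, 0.430939, 0.005525, 0.243094, 0.016575, 0.005525, 0.077348, 0.027624, 0.005525, giving 1−D = 0.727023.
Difference = |0.884447 − 0.727023| = 0.157424, i.e. 0.157 to 3 decimal places.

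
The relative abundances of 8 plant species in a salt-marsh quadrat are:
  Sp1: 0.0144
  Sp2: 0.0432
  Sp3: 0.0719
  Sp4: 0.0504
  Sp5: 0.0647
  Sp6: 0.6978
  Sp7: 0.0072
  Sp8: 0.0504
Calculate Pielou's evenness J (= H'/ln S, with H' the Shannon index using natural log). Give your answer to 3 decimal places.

H' = −Σ pᵢ ln pᵢ = −((-0.06106) + (-0.13573) + (-0.18928) + (-0.15058) + (-0.17715) + (-0.25108) + (-0.03552) + (-0.15058)) = 1.15099 (working shown to 5 dp, full precision carried).
With S = 8 species, ln S = 2.07944, so J = 1.15099/2.07944 = 0.55351, i.e. 0.554 to 3 decimal places.

0.554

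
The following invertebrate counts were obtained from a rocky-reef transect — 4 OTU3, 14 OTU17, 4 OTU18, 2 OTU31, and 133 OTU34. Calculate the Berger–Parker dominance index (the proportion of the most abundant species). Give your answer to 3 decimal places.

Total N = 4+14+4+2+133 = 157, so the proportions are 0.02548, 0.08917, 0.02548, 0.01274, 0.84713 (working shown to 5 dp, full precision carried).
The largest proportion is 0.84713, i.e. d = 0.847 to 3 decimal places.

0.847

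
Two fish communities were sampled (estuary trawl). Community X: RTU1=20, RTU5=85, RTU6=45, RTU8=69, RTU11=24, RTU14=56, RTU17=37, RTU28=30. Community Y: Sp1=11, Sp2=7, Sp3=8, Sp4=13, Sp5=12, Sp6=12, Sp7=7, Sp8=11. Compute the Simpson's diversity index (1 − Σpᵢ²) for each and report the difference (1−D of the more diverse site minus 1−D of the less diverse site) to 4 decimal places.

0.0210

Community X: N=366, proportions 0.054645, 0.23224, 0.122951, 0.188525, 0.065574, 0.153005, 0.101093, 0.081967, giving 1−D = 0.847771 (working shown to 6 dp, full precision carried).
Community Y: N=81, proportions 0.135802, 0.08642, 0.098765, 0.160494, 0.148148, 0.148148, 0.08642, 0.135802, giving 1−D = 0.868770.
Difference = |0.847771 − 0.868770| = 0.020999, i.e. 0.0210 to 4 decimal places.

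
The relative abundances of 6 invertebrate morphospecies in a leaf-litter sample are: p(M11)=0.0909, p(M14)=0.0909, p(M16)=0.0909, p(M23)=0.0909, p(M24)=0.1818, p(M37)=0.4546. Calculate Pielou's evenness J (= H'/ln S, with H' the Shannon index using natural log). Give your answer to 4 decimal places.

H' = −Σ pᵢ ln pᵢ = −((-0.217978) + (-0.217978) + (-0.217978) + (-0.217978) + (-0.309941) + (-0.358378)) = 1.540231 (working shown to 6 dp, full precision carried).
With S = 6 species, ln S = 1.791759, so J = 1.540231/1.791759 = 0.859619, i.e. 0.8596 to 4 decimal places.

0.8596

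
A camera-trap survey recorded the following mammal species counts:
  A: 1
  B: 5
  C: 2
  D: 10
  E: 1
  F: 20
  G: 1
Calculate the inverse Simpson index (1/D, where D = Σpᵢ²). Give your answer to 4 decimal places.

3.0075

Total N = 1+5+2+10+1+20+1 = 40, so the proportions are 0.025, 0.125, 0.05, 0.25, 0.025, 0.5, 0.025 (working shown to 7 dp, full precision carried).
D = 0.025² + 0.125² + 0.05² + 0.25² + 0.025² + 0.5² + 0.025² = 0.0006250 + 0.0156250 + 0.0025000 + 0.0625000 + 0.0006250 + 0.2500000 + 0.0006250 = 0.3325000.
So 1/D = 3.007519, i.e. 3.0075 to 4 decimal places.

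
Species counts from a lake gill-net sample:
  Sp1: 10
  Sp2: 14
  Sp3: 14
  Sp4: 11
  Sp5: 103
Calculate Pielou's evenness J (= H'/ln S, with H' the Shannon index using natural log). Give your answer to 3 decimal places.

Total N = 10+14+14+11+103 = 152, so the proportions are 0.06579, 0.09211, 0.09211, 0.07237, 0.67763 (working shown to 5 dp, full precision carried).
H' = −Σ pᵢ ln pᵢ = −((-0.17903) + (-0.21965) + (-0.21965) + (-0.19004) + (-0.26370)) = 1.07208.
With S = 5 species, ln S = 1.60944, so J = 1.07208/1.60944 = 0.66612, i.e. 0.666 to 3 decimal places.

0.666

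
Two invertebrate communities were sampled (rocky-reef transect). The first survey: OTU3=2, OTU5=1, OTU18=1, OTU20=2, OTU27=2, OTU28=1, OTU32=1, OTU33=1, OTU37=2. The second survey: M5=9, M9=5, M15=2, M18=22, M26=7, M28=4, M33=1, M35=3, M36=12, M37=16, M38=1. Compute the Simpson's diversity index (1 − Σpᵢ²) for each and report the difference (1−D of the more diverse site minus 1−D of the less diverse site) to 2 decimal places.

The first survey: N=13, proportions 0.15385, 0.07692, 0.07692, 0.15385, 0.15385, 0.07692, 0.07692, 0.07692, 0.15385, giving 1−D = 0.87574 (working shown to 5 dp, full precision carried).
The second survey: N=82, proportions 0.10976, 0.06098, 0.02439, 0.26829, 0.08537, 0.04878, 0.0122, 0.03659, 0.14634, 0.19512, 0.0122, giving 1−D = 0.84087.
Difference = |0.87574 − 0.84087| = 0.03487, i.e. 0.03 to 2 decimal places.

0.03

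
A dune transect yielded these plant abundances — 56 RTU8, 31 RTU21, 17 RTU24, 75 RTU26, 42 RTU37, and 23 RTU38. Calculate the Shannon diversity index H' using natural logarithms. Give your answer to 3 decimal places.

1.674

Total N = 56+31+17+75+42+23 = 244, so the proportions are 0.22951, 0.12705, 0.06967, 0.30738, 0.17213, 0.09426 (working shown to 5 dp, full precision carried).
Each pᵢ ln pᵢ term: 0.22951×(-1.47182)=-0.33779, 0.12705×(-2.06318)=-0.26213, 0.06967×(-2.66395)=-0.18560, 0.30738×(-1.17968)=-0.36261, 0.17213×(-1.75950)=-0.30286, 0.09426×(-2.36167)=-0.22262.
Sum = -1.67361, so H' = 1.674.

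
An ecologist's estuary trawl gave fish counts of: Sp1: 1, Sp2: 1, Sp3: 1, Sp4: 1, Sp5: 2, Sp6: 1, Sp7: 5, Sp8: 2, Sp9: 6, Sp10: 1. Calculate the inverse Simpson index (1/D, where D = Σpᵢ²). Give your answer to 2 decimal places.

Total N = 1+1+1+1+2+1+5+2+6+1 = 21, so the proportions are 0.047619, 0.047619, 0.047619, 0.047619, 0.095238, 0.047619, 0.238095, 0.095238, 0.285714, 0.047619 (working shown to 6 dp, full precision carried).
D = 0.047619² + 0.047619² + 0.047619² + 0.047619² + 0.095238² + 0.047619² + 0.238095² + 0.095238² + 0.285714² + 0.047619² = 0.002268 + 0.002268 + 0.002268 + 0.002268 + 0.009070 + 0.002268 + 0.056689 + 0.009070 + 0.081633 + 0.002268 = 0.170068.
So 1/D = 5.8800, i.e. 5.88 to 2 decimal places.

5.88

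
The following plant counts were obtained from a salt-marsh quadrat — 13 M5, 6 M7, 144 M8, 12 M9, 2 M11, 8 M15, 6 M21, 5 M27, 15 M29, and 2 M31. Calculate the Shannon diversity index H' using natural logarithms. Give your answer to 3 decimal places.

Total N = 13+6+144+12+2+8+6+5+15+2 = 213, so the proportions are 0.06103, 0.02817, 0.67606, 0.05634, 0.00939, 0.03756, 0.02817, 0.02347, 0.07042, 0.00939 (working shown to 5 dp, full precision carried).
Each pᵢ ln pᵢ term: 0.06103×(-2.79634)=-0.17067, 0.02817×(-3.56953)=-0.10055, 0.67606×(-0.39148)=-0.26466, 0.05634×(-2.87639)=-0.16205, 0.00939×(-4.66814)=-0.04383, 0.03756×(-3.28185)=-0.12326, 0.02817×(-3.56953)=-0.10055, 0.02347×(-3.75185)=-0.08807, 0.07042×(-2.65324)=-0.18685, 0.00939×(-4.66814)=-0.04383.
Sum = -1.28433, so H' = 1.284.

1.284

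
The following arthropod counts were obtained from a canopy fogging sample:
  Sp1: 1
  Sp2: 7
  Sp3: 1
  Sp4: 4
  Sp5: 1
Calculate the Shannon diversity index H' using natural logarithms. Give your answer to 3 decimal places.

Total N = 1+7+1+4+1 = 14, so the proportions are 0.07143, 0.5, 0.07143, 0.28571, 0.07143 (working shown to 5 dp, full precision carried).
Each pᵢ ln pᵢ term: 0.07143×(-2.63906)=-0.18850, 0.5×(-0.69315)=-0.34657, 0.07143×(-2.63906)=-0.18850, 0.28571×(-1.25276)=-0.35793, 0.07143×(-2.63906)=-0.18850.
Sum = -1.27002, so H' = 1.270.

1.270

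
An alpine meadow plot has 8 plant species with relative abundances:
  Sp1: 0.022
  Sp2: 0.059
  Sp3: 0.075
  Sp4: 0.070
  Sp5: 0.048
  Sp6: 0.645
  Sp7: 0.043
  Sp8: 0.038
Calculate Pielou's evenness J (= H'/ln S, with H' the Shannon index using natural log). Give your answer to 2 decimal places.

0.63

H' = −Σ pᵢ ln pᵢ = −((-0.0840) + (-0.1670) + (-0.1943) + (-0.1861) + (-0.1458) + (-0.2828) + (-0.1353) + (-0.1243)) = 1.3195 (working shown to 4 dp, full precision carried).
With S = 8 species, ln S = 2.0794, so J = 1.3195/2.0794 = 0.6346, i.e. 0.63 to 2 decimal places.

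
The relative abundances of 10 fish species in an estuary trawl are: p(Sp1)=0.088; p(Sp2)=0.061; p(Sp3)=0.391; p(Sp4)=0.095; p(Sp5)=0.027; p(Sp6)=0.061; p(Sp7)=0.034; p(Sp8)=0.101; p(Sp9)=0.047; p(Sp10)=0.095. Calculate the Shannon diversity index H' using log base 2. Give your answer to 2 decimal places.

Each pᵢ log₂ pᵢ term (working shown to 4 dp, full precision carried): 0.088×(-3.5064)=-0.3086, 0.061×(-4.0350)=-0.2461, 0.391×(-1.3548)=-0.5297, 0.095×(-3.3959)=-0.3226, 0.027×(-5.2109)=-0.1407, 0.061×(-4.0350)=-0.2461, 0.034×(-4.8783)=-0.1659, 0.101×(-3.3076)=-0.3341, 0.047×(-4.4112)=-0.2073, 0.095×(-3.3959)=-0.3226.
Sum = -2.8237, so H' = 2.82.

2.82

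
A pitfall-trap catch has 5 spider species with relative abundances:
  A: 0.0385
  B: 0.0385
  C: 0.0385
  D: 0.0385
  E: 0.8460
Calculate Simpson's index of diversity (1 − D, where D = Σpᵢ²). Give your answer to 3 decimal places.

0.278

D = 0.0385² + 0.0385² + 0.0385² + 0.0385² + 0.846² = 0.00148 + 0.00148 + 0.00148 + 0.00148 + 0.71572 = 0.72164 (working shown to 5 dp, full precision carried).
So 1 − D = 0.27836, i.e. 0.278 to 3 decimal places.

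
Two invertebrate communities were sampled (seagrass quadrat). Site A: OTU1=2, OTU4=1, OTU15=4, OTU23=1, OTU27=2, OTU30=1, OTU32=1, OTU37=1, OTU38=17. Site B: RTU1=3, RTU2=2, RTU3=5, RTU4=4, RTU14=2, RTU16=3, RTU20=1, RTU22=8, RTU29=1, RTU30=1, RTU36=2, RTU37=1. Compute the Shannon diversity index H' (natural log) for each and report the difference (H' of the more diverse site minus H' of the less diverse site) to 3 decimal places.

0.736

Site A: N=30, proportions 0.06667, 0.03333, 0.13333, 0.03333, 0.06667, 0.03333, 0.03333, 0.03333, 0.56667, giving H' = 1.51845 (working shown to 5 dp, full precision carried).
Site B: N=33, proportions 0.09091, 0.06061, 0.15152, 0.12121, 0.06061, 0.09091, 0.0303, 0.24242, 0.0303, 0.0303, 0.06061, 0.0303, giving H' = 2.25474.
Difference = |1.51845 − 2.25474| = 0.73629, i.e. 0.736 to 3 decimal places.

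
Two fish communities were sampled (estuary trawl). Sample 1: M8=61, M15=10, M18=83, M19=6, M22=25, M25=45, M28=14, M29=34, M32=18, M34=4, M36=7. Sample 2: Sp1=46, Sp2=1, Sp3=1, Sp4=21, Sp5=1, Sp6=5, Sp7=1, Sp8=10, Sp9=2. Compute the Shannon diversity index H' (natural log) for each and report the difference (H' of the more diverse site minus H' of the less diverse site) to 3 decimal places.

0.662

Sample 1: N=307, proportions 0.1986971, 0.0325733, 0.2703583, 0.019544, 0.0814332, 0.1465798, 0.0456026, 0.1107492, 0.0586319, 0.0130293, 0.0228013, giving H' = 2.0424455 (working shown to 7 dp, full precision carried).
Sample 2: N=88, proportions 0.5227273, 0.0113636, 0.0113636, 0.2386364, 0.0113636, 0.0568182, 0.0113636, 0.1136364, 0.0227273, giving H' = 1.3806117.
Difference = |2.0424455 − 1.3806117| = 0.6618338, i.e. 0.662 to 3 decimal places.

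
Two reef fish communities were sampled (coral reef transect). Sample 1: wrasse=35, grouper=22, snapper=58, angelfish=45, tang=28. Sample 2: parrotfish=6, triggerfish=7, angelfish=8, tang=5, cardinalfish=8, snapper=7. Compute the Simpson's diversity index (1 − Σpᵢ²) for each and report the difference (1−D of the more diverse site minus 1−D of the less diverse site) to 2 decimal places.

0.05

Sample 1: N=188, proportions 0.1862, 0.117, 0.3085, 0.2394, 0.1489, giving 1−D = 0.7770 (working shown to 4 dp, full precision carried).
Sample 2: N=41, proportions 0.1463, 0.1707, 0.1951, 0.122, 0.1951, 0.1707, giving 1−D = 0.8293.
Difference = |0.7770 − 0.8293| = 0.0523, i.e. 0.05 to 2 decimal places.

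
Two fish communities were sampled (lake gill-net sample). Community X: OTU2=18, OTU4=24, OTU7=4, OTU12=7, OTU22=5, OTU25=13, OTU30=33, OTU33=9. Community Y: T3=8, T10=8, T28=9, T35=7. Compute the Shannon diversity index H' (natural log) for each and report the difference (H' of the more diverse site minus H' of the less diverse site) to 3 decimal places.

Community X: N=113, proportions 0.159292, 0.212389, 0.035398, 0.061947, 0.044248, 0.115044, 0.292035, 0.079646, giving H' = 1.859973 (working shown to 6 dp, full precision carried).
Community Y: N=32, proportions 0.25, 0.25, 0.28125, 0.21875, giving H' = 1.382378.
Difference = |1.859973 − 1.382378| = 0.477595, i.e. 0.478 to 3 decimal places.

0.478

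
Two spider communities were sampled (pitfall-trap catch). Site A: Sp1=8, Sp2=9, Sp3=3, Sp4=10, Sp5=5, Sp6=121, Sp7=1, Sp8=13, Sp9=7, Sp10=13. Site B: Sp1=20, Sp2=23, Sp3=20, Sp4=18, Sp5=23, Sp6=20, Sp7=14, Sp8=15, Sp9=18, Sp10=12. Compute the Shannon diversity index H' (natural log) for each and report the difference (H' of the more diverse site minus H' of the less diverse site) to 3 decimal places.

Site A: N=190, proportions 0.04211, 0.04737, 0.01579, 0.05263, 0.02632, 0.63684, 0.00526, 0.06842, 0.03684, 0.06842, giving H' = 1.39765 (working shown to 5 dp, full precision carried).
Site B: N=183, proportions 0.10929, 0.12568, 0.10929, 0.09836, 0.12568, 0.10929, 0.0765, 0.08197, 0.09836, 0.06557, giving H' = 2.28371.
Difference = |1.39765 − 2.28371| = 0.88606, i.e. 0.886 to 3 decimal places.

0.886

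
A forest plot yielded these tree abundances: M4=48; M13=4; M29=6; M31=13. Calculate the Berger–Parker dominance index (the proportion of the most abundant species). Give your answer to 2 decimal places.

0.68

Total N = 48+4+6+13 = 71, so the proportions are 0.6761, 0.0563, 0.0845, 0.1831 (working shown to 4 dp, full precision carried).
The largest proportion is 0.6761, i.e. d = 0.68 to 2 decimal places.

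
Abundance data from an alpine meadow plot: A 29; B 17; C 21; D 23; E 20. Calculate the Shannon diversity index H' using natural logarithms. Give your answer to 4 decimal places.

1.5934

Total N = 29+17+21+23+20 = 110, so the proportions are 0.263636, 0.154545, 0.190909, 0.209091, 0.181818 (working shown to 6 dp, full precision carried).
Each pᵢ ln pᵢ term: 0.263636×(-1.333185)=-0.351476, 0.154545×(-1.867267)=-0.288578, 0.190909×(-1.655958)=-0.316137, 0.209091×(-1.564986)=-0.327224, 0.181818×(-1.704748)=-0.309954.
Sum = -1.593370, so H' = 1.5934.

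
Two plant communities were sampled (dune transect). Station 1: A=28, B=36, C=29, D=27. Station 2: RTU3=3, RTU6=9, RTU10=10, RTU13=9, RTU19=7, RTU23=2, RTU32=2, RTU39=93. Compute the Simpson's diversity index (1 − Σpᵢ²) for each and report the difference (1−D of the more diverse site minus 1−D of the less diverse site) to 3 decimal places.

Station 1: N=120, proportions 0.233333, 0.3, 0.241667, 0.225, giving 1−D = 0.746528 (working shown to 6 dp, full precision carried).
Station 2: N=135, proportions 0.022222, 0.066667, 0.074074, 0.066667, 0.051852, 0.014815, 0.014815, 0.688889, giving 1−D = 0.507435.
Difference = |0.746528 − 0.507435| = 0.239093, i.e. 0.239 to 3 decimal places.

0.239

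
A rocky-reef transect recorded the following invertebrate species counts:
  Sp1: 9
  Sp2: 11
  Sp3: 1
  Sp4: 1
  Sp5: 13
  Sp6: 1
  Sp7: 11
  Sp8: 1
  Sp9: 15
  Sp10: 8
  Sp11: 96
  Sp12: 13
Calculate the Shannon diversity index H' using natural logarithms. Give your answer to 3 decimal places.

1.667

Total N = 9+11+1+1+13+1+11+1+15+8+96+13 = 180, so the proportions are 0.05, 0.06111, 0.00556, 0.00556, 0.07222, 0.00556, 0.06111, 0.00556, 0.08333, 0.04444, 0.53333, 0.07222 (working shown to 5 dp, full precision carried).
Each pᵢ ln pᵢ term: 0.05×(-2.99573)=-0.14979, 0.06111×(-2.79506)=-0.17081, 0.00556×(-5.19296)=-0.02885, 0.00556×(-5.19296)=-0.02885, 0.07222×(-2.62801)=-0.18980, 0.00556×(-5.19296)=-0.02885, 0.06111×(-2.79506)=-0.17081, 0.00556×(-5.19296)=-0.02885, 0.08333×(-2.48491)=-0.20708, 0.04444×(-3.11352)=-0.13838, 0.53333×(-0.62861)=-0.33526, 0.07222×(-2.62801)=-0.18980.
Sum = -1.66712, so H' = 1.667.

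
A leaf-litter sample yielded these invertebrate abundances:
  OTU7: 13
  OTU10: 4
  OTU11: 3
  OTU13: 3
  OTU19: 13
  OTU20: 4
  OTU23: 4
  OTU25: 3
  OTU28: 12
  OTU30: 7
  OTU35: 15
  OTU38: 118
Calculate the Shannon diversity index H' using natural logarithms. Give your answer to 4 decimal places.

1.5736

Total N = 13+4+3+3+13+4+4+3+12+7+15+118 = 199, so the proportions are 0.065327, 0.020101, 0.015075, 0.015075, 0.065327, 0.020101, 0.020101, 0.015075, 0.060302, 0.035176, 0.075377, 0.592965 (working shown to 6 dp, full precision carried).
Each pᵢ ln pᵢ term: 0.065327×(-2.728355)=-0.178234, 0.020101×(-3.907010)=-0.078533, 0.015075×(-4.194693)=-0.063237, 0.015075×(-4.194693)=-0.063237, 0.065327×(-2.728355)=-0.178234, 0.020101×(-3.907010)=-0.078533, 0.020101×(-3.907010)=-0.078533, 0.015075×(-4.194693)=-0.063237, 0.060302×(-2.808398)=-0.169351, 0.035176×(-3.347395)=-0.117748, 0.075377×(-2.585255)=-0.194868, 0.592965×(-0.522620)=-0.309895.
Sum = -1.573639, so H' = 1.5736.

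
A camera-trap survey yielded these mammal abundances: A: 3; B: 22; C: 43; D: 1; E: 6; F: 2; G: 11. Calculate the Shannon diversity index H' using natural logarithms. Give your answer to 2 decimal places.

1.39

Total N = 3+22+43+1+6+2+11 = 88, so the proportions are 0.0341, 0.25, 0.4886, 0.0114, 0.0682, 0.0227, 0.125 (working shown to 4 dp, full precision carried).
Each pᵢ ln pᵢ term: 0.0341×(-3.3787)=-0.1152, 0.25×(-1.3863)=-0.3466, 0.4886×(-0.7161)=-0.3499, 0.0114×(-4.4773)=-0.0509, 0.0682×(-2.6856)=-0.1831, 0.0227×(-3.7842)=-0.0860, 0.125×(-2.0794)=-0.2599.
Sum = -1.3916, so H' = 1.39.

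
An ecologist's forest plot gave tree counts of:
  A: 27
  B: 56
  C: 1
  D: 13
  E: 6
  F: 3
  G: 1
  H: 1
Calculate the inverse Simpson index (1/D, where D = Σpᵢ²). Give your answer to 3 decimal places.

Total N = 27+56+1+13+6+3+1+1 = 108, so the proportions are 0.25, 0.518519, 0.009259, 0.12037, 0.055556, 0.027778, 0.009259, 0.009259 (working shown to 6 dp, full precision carried).
D = 0.25² + 0.518519² + 0.009259² + 0.12037² + 0.055556² + 0.027778² + 0.009259² + 0.009259² = 0.062500 + 0.268861 + 0.000086 + 0.014489 + 0.003086 + 0.000772 + 0.000086 + 0.000086 = 0.349966.
So 1/D = 2.85742, i.e. 2.857 to 3 decimal places.

2.857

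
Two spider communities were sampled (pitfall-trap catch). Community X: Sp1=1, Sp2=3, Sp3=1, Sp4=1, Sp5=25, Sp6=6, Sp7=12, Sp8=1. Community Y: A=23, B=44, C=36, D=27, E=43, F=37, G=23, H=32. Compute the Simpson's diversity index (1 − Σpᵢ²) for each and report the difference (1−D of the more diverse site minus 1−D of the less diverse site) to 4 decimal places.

0.1953

Community X: N=50, proportions 0.02, 0.06, 0.02, 0.02, 0.5, 0.12, 0.24, 0.02, giving 1−D = 0.672800 (working shown to 6 dp, full precision carried).
Community Y: N=265, proportions 0.086792, 0.166038, 0.135849, 0.101887, 0.162264, 0.139623, 0.086792, 0.120755, giving 1−D = 0.868124.
Difference = |0.672800 − 0.868124| = 0.195324, i.e. 0.1953 to 4 decimal places.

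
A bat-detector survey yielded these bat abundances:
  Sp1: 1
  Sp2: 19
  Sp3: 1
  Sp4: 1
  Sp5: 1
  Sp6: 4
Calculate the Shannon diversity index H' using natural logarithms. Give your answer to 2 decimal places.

1.02

Total N = 1+19+1+1+1+4 = 27, so the proportions are 0.037, 0.7037, 0.037, 0.037, 0.037, 0.1481 (working shown to 4 dp, full precision carried).
Each pᵢ ln pᵢ term: 0.037×(-3.2958)=-0.1221, 0.7037×(-0.3514)=-0.2473, 0.037×(-3.2958)=-0.1221, 0.037×(-3.2958)=-0.1221, 0.037×(-3.2958)=-0.1221, 0.1481×(-1.9095)=-0.2829.
Sum = -1.0184, so H' = 1.02.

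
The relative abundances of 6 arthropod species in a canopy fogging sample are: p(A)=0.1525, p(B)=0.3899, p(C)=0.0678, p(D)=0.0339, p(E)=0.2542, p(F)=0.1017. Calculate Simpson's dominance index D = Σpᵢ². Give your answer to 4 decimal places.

0.2560

D = 0.1525² + 0.3899² + 0.0678² + 0.0339² + 0.2542² + 0.1017² = 0.023256 + 0.152022 + 0.004597 + 0.001149 + 0.064618 + 0.010343 = 0.255985 (working shown to 6 dp, full precision carried).
To 4 decimal places, D = 0.2560.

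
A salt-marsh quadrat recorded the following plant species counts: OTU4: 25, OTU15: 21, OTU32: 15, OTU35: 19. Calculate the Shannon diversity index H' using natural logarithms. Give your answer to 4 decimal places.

Total N = 25+21+15+19 = 80, so the proportions are 0.3125, 0.2625, 0.1875, 0.2375 (working shown to 6 dp, full precision carried).
Each pᵢ ln pᵢ term: 0.3125×(-1.163151)=-0.363485, 0.2625×(-1.337504)=-0.351095, 0.1875×(-1.673976)=-0.313871, 0.2375×(-1.437588)=-0.341427.
Sum = -1.369877, so H' = 1.3699.

1.3699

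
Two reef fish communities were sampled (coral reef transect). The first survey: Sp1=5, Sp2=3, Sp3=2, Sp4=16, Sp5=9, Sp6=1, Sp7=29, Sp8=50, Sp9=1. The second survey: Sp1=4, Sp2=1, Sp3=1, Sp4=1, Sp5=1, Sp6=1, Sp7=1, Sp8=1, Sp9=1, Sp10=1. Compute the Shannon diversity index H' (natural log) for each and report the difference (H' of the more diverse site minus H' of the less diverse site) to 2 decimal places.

The first survey: N=116, proportions 0.0431, 0.0259, 0.0172, 0.1379, 0.0776, 0.0086, 0.25, 0.431, 0.0086, giving H' = 1.5629 (working shown to 4 dp, full precision carried).
The second survey: N=13, proportions 0.3077, 0.0769, 0.0769, 0.0769, 0.0769, 0.0769, 0.0769, 0.0769, 0.0769, 0.0769, giving H' = 2.1384.
Difference = |1.5629 − 2.1384| = 0.5755, i.e. 0.58 to 2 decimal places.

0.58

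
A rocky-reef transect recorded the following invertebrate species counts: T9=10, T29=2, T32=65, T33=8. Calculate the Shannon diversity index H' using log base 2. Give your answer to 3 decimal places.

1.107

Total N = 10+2+65+8 = 85, so the proportions are 0.11765, 0.02353, 0.76471, 0.09412 (working shown to 5 dp, full precision carried).
Each pᵢ log₂ pᵢ term: 0.11765×(-3.08746)=-0.36323, 0.02353×(-5.40939)=-0.12728, 0.76471×(-0.38702)=-0.29596, 0.09412×(-3.40939)=-0.32088.
Sum = -1.10735, so H' = 1.107.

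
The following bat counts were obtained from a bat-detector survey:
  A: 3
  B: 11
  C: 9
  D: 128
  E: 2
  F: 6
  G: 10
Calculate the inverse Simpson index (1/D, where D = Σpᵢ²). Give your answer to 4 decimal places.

1.7067

Total N = 3+11+9+128+2+6+10 = 169, so the proportions are 0.0177515, 0.0650888, 0.0532544, 0.7573964, 0.0118343, 0.035503, 0.0591716 (working shown to 7 dp, full precision carried).
D = 0.0177515² + 0.0650888² + 0.0532544² + 0.7573964² + 0.0118343² + 0.035503² + 0.0591716² = 0.0003151 + 0.0042365 + 0.0028360 + 0.5736494 + 0.0001401 + 0.0012605 + 0.0035013 = 0.5859389.
So 1/D = 1.706663, i.e. 1.7067 to 4 decimal places.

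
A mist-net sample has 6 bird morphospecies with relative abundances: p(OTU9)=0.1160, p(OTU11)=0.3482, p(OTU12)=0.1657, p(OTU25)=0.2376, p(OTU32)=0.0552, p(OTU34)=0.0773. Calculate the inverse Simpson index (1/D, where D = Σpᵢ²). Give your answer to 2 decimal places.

D = 0.116² + 0.3482² + 0.1657² + 0.2376² + 0.0552² + 0.0773² = 0.013456 + 0.121243 + 0.027456 + 0.056454 + 0.003047 + 0.005975 = 0.227632 (working shown to 6 dp, full precision carried).
So 1/D = 4.3931, i.e. 4.39 to 2 decimal places.

4.39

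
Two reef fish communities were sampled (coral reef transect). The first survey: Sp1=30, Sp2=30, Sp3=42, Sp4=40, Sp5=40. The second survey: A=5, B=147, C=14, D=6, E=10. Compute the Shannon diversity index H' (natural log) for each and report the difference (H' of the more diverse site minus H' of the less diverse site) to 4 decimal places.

The first survey: N=182, proportions 0.164835, 0.164835, 0.230769, 0.21978, 0.21978, giving H' = 1.598708 (working shown to 6 dp, full precision carried).
The second survey: N=182, proportions 0.027473, 0.807692, 0.076923, 0.032967, 0.054945, giving H' = 0.740468.
Difference = |1.598708 − 0.740468| = 0.858240, i.e. 0.8582 to 4 decimal places.

0.8582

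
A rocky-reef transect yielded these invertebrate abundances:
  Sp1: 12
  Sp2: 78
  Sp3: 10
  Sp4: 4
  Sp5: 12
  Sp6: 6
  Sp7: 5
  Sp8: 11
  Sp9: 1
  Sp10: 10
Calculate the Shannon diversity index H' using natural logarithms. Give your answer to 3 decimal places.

Total N = 12+78+10+4+12+6+5+11+1+10 = 149, so the proportions are 0.08054, 0.52349, 0.06711, 0.02685, 0.08054, 0.04027, 0.03356, 0.07383, 0.00671, 0.06711 (working shown to 5 dp, full precision carried).
Each pᵢ ln pᵢ term: 0.08054×(-2.51904)=-0.20288, 0.52349×(-0.64724)=-0.33882, 0.06711×(-2.70136)=-0.18130, 0.02685×(-3.61765)=-0.09712, 0.08054×(-2.51904)=-0.20288, 0.04027×(-3.21219)=-0.12935, 0.03356×(-3.39451)=-0.11391, 0.07383×(-2.60605)=-0.19239, 0.00671×(-5.00395)=-0.03358, 0.06711×(-2.70136)=-0.18130.
Sum = -1.67353, so H' = 1.674.

1.674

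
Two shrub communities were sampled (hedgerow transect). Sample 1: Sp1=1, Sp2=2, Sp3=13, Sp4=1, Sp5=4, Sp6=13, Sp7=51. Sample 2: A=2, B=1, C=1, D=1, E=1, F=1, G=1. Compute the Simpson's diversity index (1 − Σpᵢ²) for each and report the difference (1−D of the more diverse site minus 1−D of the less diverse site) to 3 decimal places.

Sample 1: N=85, proportions 0.01176, 0.02353, 0.15294, 0.01176, 0.04706, 0.15294, 0.6, giving 1−D = 0.59017 (working shown to 5 dp, full precision carried).
Sample 2: N=8, proportions 0.25, 0.125, 0.125, 0.125, 0.125, 0.125, 0.125, giving 1−D = 0.84375.
Difference = |0.59017 − 0.84375| = 0.25358, i.e. 0.254 to 3 decimal places.

0.254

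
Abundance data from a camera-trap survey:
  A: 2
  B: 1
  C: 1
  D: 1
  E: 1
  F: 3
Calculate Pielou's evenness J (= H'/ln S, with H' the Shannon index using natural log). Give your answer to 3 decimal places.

0.936

Total N = 2+1+1+1+1+3 = 9, so the proportions are 0.22222, 0.11111, 0.11111, 0.11111, 0.11111, 0.33333 (working shown to 5 dp, full precision carried).
H' = −Σ pᵢ ln pᵢ = −((-0.33424) + (-0.24414) + (-0.24414) + (-0.24414) + (-0.24414) + (-0.36620)) = 1.67699.
With S = 6 species, ln S = 1.79176, so J = 1.67699/1.79176 = 0.93594, i.e. 0.936 to 3 decimal places.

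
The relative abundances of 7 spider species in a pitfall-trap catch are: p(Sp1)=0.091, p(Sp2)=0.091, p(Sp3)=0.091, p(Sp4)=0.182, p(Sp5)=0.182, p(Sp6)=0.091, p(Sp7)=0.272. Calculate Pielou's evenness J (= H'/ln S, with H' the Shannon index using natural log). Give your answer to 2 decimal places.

H' = −Σ pᵢ ln pᵢ = −((-0.2181) + (-0.2181) + (-0.2181) + (-0.3101) + (-0.3101) + (-0.2181) + (-0.3541)) = 1.8468 (working shown to 4 dp, full precision carried).
With S = 7 species, ln S = 1.9459, so J = 1.8468/1.9459 = 0.9490, i.e. 0.95 to 2 decimal places.

0.95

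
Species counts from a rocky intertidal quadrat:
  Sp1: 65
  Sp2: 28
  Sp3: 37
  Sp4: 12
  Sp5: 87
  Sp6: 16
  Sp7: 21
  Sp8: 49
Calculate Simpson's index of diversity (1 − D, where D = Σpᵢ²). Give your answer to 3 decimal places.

0.827

Total N = 65+28+37+12+87+16+21+49 = 315, so the proportions are 0.20635, 0.08889, 0.11746, 0.0381, 0.27619, 0.05079, 0.06667, 0.15556 (working shown to 5 dp, full precision carried).
D = 0.20635² + 0.08889² + 0.11746² + 0.0381² + 0.27619² + 0.05079² + 0.06667² + 0.15556² = 0.04258 + 0.00790 + 0.01380 + 0.00145 + 0.07628 + 0.00258 + 0.00444 + 0.02420 = 0.17323.
So 1 − D = 0.82677, i.e. 0.827 to 3 decimal places.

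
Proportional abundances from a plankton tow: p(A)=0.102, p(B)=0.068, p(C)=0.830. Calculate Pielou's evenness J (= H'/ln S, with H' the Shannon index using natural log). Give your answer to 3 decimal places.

0.519

H' = −Σ pᵢ ln pᵢ = −((-0.23284) + (-0.18280) + (-0.15465)) = 0.57030 (working shown to 5 dp, full precision carried).
With S = 3 species, ln S = 1.09861, so J = 0.57030/1.09861 = 0.51911, i.e. 0.519 to 3 decimal places.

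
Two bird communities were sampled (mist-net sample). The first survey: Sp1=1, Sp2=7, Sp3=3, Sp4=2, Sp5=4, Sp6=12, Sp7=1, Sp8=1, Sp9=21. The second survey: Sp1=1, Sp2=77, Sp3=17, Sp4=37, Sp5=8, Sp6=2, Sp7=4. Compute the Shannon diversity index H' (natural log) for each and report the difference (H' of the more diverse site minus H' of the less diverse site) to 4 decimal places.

The first survey: N=52, proportions 0.0192308, 0.1346154, 0.0576923, 0.0384615, 0.0769231, 0.2307692, 0.0192308, 0.0192308, 0.4038462, giving H' = 1.6896566 (working shown to 7 dp, full precision carried).
The second survey: N=146, proportions 0.0068493, 0.5273973, 0.1164384, 0.2534247, 0.0547945, 0.0136986, 0.0273973, giving H' = 1.2862874.
Difference = |1.6896566 − 1.2862874| = 0.4033692, i.e. 0.4034 to 4 decimal places.

0.4034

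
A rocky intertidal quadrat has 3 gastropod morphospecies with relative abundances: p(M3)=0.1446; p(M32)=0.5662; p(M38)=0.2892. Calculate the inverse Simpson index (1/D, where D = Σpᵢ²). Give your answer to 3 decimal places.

D = 0.1446² + 0.5662² + 0.2892² = 0.020909 + 0.320582 + 0.083637 = 0.425128 (working shown to 6 dp, full precision carried).
So 1/D = 2.35223, i.e. 2.352 to 3 decimal places.

2.352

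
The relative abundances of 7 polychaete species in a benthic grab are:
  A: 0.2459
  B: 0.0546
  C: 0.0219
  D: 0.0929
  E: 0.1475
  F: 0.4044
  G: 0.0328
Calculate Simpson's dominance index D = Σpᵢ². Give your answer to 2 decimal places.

0.26

D = 0.2459² + 0.0546² + 0.0219² + 0.0929² + 0.1475² + 0.4044² + 0.0328² = 0.0605 + 0.0030 + 0.0005 + 0.0086 + 0.0218 + 0.1635 + 0.0011 = 0.2589 (working shown to 4 dp, full precision carried).
To 2 decimal places, D = 0.26.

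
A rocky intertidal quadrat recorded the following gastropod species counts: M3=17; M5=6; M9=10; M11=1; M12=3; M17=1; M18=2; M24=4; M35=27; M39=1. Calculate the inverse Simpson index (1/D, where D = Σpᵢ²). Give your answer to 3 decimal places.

Total N = 17+6+10+1+3+1+2+4+27+1 = 72, so the proportions are 0.2361111, 0.0833333, 0.1388889, 0.0138889, 0.0416667, 0.0138889, 0.0277778, 0.0555556, 0.375, 0.0138889 (working shown to 7 dp, full precision carried).
D = 0.2361111² + 0.0833333² + 0.1388889² + 0.0138889² + 0.0416667² + 0.0138889² + 0.0277778² + 0.0555556² + 0.375² + 0.0138889² = 0.0557485 + 0.0069444 + 0.0192901 + 0.0001929 + 0.0017361 + 0.0001929 + 0.0007716 + 0.0030864 + 0.1406250 + 0.0001929 = 0.2287809.
So 1/D = 4.37099, i.e. 4.371 to 3 decimal places.

4.371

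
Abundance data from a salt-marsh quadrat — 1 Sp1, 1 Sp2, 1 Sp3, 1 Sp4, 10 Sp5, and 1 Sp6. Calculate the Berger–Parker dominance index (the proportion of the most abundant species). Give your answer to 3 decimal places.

0.667

Total N = 1+1+1+1+10+1 = 15, so the proportions are 0.06667, 0.06667, 0.06667, 0.06667, 0.66667, 0.06667 (working shown to 5 dp, full precision carried).
The largest proportion is 0.66667, i.e. d = 0.667 to 3 decimal places.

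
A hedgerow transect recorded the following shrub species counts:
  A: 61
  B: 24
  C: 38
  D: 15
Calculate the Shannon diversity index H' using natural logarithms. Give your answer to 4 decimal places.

Total N = 61+24+38+15 = 138, so the proportions are 0.442029, 0.173913, 0.275362, 0.108696 (working shown to 6 dp, full precision carried).
Each pᵢ ln pᵢ term: 0.442029×(-0.816380)=-0.360864, 0.173913×(-1.749200)=-0.304209, 0.275362×(-1.289668)=-0.355126, 0.108696×(-2.219203)=-0.241218.
Sum = -1.261416, so H' = 1.2614.

1.2614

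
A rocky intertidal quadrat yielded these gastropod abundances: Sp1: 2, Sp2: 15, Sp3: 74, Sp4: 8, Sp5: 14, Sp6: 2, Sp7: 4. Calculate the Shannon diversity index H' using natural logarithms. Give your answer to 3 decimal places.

1.241

Total N = 2+15+74+8+14+2+4 = 119, so the proportions are 0.01681, 0.12605, 0.62185, 0.06723, 0.11765, 0.01681, 0.03361 (working shown to 5 dp, full precision carried).
Each pᵢ ln pᵢ term: 0.01681×(-4.08598)=-0.06867, 0.12605×(-2.07107)=-0.26106, 0.62185×(-0.47506)=-0.29541, 0.06723×(-2.69968)=-0.18149, 0.11765×(-2.14007)=-0.25177, 0.01681×(-4.08598)=-0.06867, 0.03361×(-3.39283)=-0.11404.
Sum = -1.24113, so H' = 1.241.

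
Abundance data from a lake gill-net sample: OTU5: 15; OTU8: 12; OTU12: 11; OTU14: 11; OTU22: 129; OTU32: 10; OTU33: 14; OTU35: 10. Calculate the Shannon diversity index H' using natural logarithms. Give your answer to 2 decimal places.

Total N = 15+12+11+11+129+10+14+10 = 212, so the proportions are 0.0708, 0.0566, 0.0519, 0.0519, 0.6085, 0.0472, 0.066, 0.0472 (working shown to 4 dp, full precision carried).
Each pᵢ ln pᵢ term: 0.0708×(-2.6485)=-0.1874, 0.0566×(-2.8717)=-0.1625, 0.0519×(-2.9587)=-0.1535, 0.0519×(-2.9587)=-0.1535, 0.6085×(-0.4968)=-0.3023, 0.0472×(-3.0540)=-0.1441, 0.066×(-2.7175)=-0.1795, 0.0472×(-3.0540)=-0.1441.
Sum = -1.4268, so H' = 1.43.

1.43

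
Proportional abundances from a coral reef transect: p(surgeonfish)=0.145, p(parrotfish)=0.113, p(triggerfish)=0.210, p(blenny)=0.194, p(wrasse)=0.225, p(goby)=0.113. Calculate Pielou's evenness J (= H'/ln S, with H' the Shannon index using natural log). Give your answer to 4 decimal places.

H' = −Σ pᵢ ln pᵢ = −((-0.279998) + (-0.246382) + (-0.327736) + (-0.318140) + (-0.335622) + (-0.246382)) = 1.754260 (working shown to 6 dp, full precision carried).
With S = 6 species, ln S = 1.791759, so J = 1.754260/1.791759 = 0.979071, i.e. 0.9791 to 4 decimal places.

0.9791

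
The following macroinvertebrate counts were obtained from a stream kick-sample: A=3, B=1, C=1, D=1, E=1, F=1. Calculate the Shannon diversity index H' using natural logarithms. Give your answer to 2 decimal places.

1.67

Total N = 3+1+1+1+1+1 = 8, so the proportions are 0.375, 0.125, 0.125, 0.125, 0.125, 0.125 (working shown to 4 dp, full precision carried).
Each pᵢ ln pᵢ term: 0.375×(-0.9808)=-0.3678, 0.125×(-2.0794)=-0.2599, 0.125×(-2.0794)=-0.2599, 0.125×(-2.0794)=-0.2599, 0.125×(-2.0794)=-0.2599, 0.125×(-2.0794)=-0.2599.
Sum = -1.6675, so H' = 1.67.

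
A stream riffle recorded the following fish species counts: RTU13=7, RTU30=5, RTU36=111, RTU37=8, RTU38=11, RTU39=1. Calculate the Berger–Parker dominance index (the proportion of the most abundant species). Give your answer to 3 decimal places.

0.776

Total N = 7+5+111+8+11+1 = 143, so the proportions are 0.04895, 0.03497, 0.77622, 0.05594, 0.07692, 0.00699 (working shown to 5 dp, full precision carried).
The largest proportion is 0.77622, i.e. d = 0.776 to 3 decimal places.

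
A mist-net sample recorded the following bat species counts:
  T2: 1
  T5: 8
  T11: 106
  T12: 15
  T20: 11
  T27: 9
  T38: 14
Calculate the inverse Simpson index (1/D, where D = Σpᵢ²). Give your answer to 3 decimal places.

Total N = 1+8+106+15+11+9+14 = 164, so the proportions are 0.006098, 0.04878, 0.646341, 0.091463, 0.067073, 0.054878, 0.085366 (working shown to 6 dp, full precision carried).
D = 0.006098² + 0.04878² + 0.646341² + 0.091463² + 0.067073² + 0.054878² + 0.085366² = 0.000037 + 0.002380 + 0.417757 + 0.008366 + 0.004499 + 0.003012 + 0.007287 = 0.443337.
So 1/D = 2.25562, i.e. 2.256 to 3 decimal places.

2.256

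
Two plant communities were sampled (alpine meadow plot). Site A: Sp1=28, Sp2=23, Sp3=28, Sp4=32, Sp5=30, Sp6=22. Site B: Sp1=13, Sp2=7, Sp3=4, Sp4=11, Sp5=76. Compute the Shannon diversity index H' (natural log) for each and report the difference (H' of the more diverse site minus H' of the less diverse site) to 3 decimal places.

Site A: N=163, proportions 0.17178, 0.1411, 0.17178, 0.19632, 0.18405, 0.13497, giving H' = 1.78294 (working shown to 5 dp, full precision carried).
Site B: N=111, proportions 0.11712, 0.06306, 0.03604, 0.0991, 0.68468, giving H' = 1.03364.
Difference = |1.78294 − 1.03364| = 0.74930, i.e. 0.749 to 3 decimal places.

0.749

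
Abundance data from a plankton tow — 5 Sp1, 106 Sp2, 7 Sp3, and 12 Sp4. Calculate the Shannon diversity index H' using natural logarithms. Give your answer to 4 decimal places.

0.6690

Total N = 5+106+7+12 = 130, so the proportions are 0.038462, 0.815385, 0.053846, 0.092308 (working shown to 6 dp, full precision carried).
Each pᵢ ln pᵢ term: 0.038462×(-3.258097)=-0.125311, 0.815385×(-0.204095)=-0.166416, 0.053846×(-2.921624)=-0.157318, 0.092308×(-2.382628)=-0.219935.
Sum = -0.668981, so H' = 0.6690.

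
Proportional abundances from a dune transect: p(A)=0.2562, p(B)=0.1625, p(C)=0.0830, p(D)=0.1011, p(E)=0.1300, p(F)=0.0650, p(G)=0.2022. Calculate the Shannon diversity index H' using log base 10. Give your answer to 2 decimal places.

0.80

Each pᵢ log₁₀ pᵢ term (working shown to 4 dp, full precision carried): 0.2562×(-0.5914)=-0.1515, 0.1625×(-0.7891)=-0.1282, 0.083×(-1.0809)=-0.0897, 0.1011×(-0.9952)=-0.1006, 0.13×(-0.8861)=-0.1152, 0.065×(-1.1871)=-0.0772, 0.2022×(-0.6942)=-0.1404.
Sum = -0.8028, so H' = 0.80.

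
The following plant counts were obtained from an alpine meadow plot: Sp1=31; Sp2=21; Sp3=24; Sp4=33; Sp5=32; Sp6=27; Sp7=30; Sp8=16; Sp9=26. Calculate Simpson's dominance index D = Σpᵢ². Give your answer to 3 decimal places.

0.115

Total N = 31+21+24+33+32+27+30+16+26 = 240, so the proportions are 0.12917, 0.0875, 0.1, 0.1375, 0.13333, 0.1125, 0.125, 0.06667, 0.10833 (working shown to 5 dp, full precision carried).
D = 0.12917² + 0.0875² + 0.1² + 0.1375² + 0.13333² + 0.1125² + 0.125² + 0.06667² + 0.10833² = 0.01668 + 0.00766 + 0.01000 + 0.01891 + 0.01778 + 0.01266 + 0.01562 + 0.00444 + 0.01174 = 0.11549.
To 3 decimal places, D = 0.115.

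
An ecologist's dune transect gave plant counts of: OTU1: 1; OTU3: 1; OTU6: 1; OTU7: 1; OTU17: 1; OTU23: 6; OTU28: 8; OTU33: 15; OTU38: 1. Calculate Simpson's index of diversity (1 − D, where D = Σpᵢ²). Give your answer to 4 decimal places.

Total N = 1+1+1+1+1+6+8+15+1 = 35, so the proportions are 0.028571, 0.028571, 0.028571, 0.028571, 0.028571, 0.171429, 0.228571, 0.428571, 0.028571 (working shown to 6 dp, full precision carried).
D = 0.028571² + 0.028571² + 0.028571² + 0.028571² + 0.028571² + 0.171429² + 0.228571² + 0.428571² + 0.028571² = 0.000816 + 0.000816 + 0.000816 + 0.000816 + 0.000816 + 0.029388 + 0.052245 + 0.183673 + 0.000816 = 0.270204.
So 1 − D = 0.729796, i.e. 0.7298 to 4 decimal places.

0.7298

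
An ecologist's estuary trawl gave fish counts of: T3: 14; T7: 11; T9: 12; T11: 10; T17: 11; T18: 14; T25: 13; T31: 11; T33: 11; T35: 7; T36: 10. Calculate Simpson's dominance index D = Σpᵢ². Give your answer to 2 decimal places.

Total N = 14+11+12+10+11+14+13+11+11+7+10 = 124, so the proportions are 0.1129, 0.0887, 0.0968, 0.0806, 0.0887, 0.1129, 0.1048, 0.0887, 0.0887, 0.0565, 0.0806 (working shown to 4 dp, full precision carried).
D = 0.1129² + 0.0887² + 0.0968² + 0.0806² + 0.0887² + 0.1129² + 0.1048² + 0.0887² + 0.0887² + 0.0565² + 0.0806² = 0.0127 + 0.0079 + 0.0094 + 0.0065 + 0.0079 + 0.0127 + 0.0110 + 0.0079 + 0.0079 + 0.0032 + 0.0065 = 0.0935.
To 2 decimal places, D = 0.09.

0.09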